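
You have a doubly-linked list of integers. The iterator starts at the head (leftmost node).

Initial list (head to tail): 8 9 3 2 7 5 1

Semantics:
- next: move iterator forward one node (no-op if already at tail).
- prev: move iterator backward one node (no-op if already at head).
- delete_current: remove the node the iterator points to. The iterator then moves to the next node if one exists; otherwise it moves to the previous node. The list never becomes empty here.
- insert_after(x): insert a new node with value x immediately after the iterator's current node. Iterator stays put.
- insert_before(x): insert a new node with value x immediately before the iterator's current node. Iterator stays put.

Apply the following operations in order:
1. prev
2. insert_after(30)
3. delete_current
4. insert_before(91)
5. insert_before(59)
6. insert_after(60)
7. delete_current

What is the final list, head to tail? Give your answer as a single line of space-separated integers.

Answer: 91 59 60 9 3 2 7 5 1

Derivation:
After 1 (prev): list=[8, 9, 3, 2, 7, 5, 1] cursor@8
After 2 (insert_after(30)): list=[8, 30, 9, 3, 2, 7, 5, 1] cursor@8
After 3 (delete_current): list=[30, 9, 3, 2, 7, 5, 1] cursor@30
After 4 (insert_before(91)): list=[91, 30, 9, 3, 2, 7, 5, 1] cursor@30
After 5 (insert_before(59)): list=[91, 59, 30, 9, 3, 2, 7, 5, 1] cursor@30
After 6 (insert_after(60)): list=[91, 59, 30, 60, 9, 3, 2, 7, 5, 1] cursor@30
After 7 (delete_current): list=[91, 59, 60, 9, 3, 2, 7, 5, 1] cursor@60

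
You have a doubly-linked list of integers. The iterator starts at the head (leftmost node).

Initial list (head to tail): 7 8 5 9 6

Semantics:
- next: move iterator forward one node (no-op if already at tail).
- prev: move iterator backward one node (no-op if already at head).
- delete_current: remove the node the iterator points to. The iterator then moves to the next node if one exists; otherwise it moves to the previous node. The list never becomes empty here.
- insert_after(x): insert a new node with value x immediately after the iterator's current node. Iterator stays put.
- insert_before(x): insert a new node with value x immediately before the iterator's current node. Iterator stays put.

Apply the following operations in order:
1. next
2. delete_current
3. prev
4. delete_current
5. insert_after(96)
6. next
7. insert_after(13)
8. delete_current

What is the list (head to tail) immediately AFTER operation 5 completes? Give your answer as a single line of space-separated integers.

Answer: 5 96 9 6

Derivation:
After 1 (next): list=[7, 8, 5, 9, 6] cursor@8
After 2 (delete_current): list=[7, 5, 9, 6] cursor@5
After 3 (prev): list=[7, 5, 9, 6] cursor@7
After 4 (delete_current): list=[5, 9, 6] cursor@5
After 5 (insert_after(96)): list=[5, 96, 9, 6] cursor@5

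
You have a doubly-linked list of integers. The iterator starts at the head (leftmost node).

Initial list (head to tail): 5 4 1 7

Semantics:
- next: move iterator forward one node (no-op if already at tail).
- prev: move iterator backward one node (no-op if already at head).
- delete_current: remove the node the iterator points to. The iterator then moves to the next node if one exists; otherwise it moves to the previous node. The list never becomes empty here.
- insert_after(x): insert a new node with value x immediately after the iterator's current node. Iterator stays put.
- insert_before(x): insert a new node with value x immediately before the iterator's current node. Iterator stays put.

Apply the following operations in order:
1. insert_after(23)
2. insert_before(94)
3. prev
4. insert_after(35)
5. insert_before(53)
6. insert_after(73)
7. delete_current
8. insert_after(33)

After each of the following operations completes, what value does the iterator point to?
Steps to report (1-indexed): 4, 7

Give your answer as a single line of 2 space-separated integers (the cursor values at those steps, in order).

Answer: 94 73

Derivation:
After 1 (insert_after(23)): list=[5, 23, 4, 1, 7] cursor@5
After 2 (insert_before(94)): list=[94, 5, 23, 4, 1, 7] cursor@5
After 3 (prev): list=[94, 5, 23, 4, 1, 7] cursor@94
After 4 (insert_after(35)): list=[94, 35, 5, 23, 4, 1, 7] cursor@94
After 5 (insert_before(53)): list=[53, 94, 35, 5, 23, 4, 1, 7] cursor@94
After 6 (insert_after(73)): list=[53, 94, 73, 35, 5, 23, 4, 1, 7] cursor@94
After 7 (delete_current): list=[53, 73, 35, 5, 23, 4, 1, 7] cursor@73
After 8 (insert_after(33)): list=[53, 73, 33, 35, 5, 23, 4, 1, 7] cursor@73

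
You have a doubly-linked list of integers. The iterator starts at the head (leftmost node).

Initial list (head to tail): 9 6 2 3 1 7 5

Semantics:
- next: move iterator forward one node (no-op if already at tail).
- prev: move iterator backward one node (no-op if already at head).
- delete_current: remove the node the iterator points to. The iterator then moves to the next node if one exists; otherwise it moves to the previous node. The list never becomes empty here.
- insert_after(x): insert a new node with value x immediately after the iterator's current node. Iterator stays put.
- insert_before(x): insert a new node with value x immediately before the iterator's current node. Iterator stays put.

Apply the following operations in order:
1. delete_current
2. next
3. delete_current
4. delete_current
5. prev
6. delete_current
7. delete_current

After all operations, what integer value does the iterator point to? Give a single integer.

Answer: 7

Derivation:
After 1 (delete_current): list=[6, 2, 3, 1, 7, 5] cursor@6
After 2 (next): list=[6, 2, 3, 1, 7, 5] cursor@2
After 3 (delete_current): list=[6, 3, 1, 7, 5] cursor@3
After 4 (delete_current): list=[6, 1, 7, 5] cursor@1
After 5 (prev): list=[6, 1, 7, 5] cursor@6
After 6 (delete_current): list=[1, 7, 5] cursor@1
After 7 (delete_current): list=[7, 5] cursor@7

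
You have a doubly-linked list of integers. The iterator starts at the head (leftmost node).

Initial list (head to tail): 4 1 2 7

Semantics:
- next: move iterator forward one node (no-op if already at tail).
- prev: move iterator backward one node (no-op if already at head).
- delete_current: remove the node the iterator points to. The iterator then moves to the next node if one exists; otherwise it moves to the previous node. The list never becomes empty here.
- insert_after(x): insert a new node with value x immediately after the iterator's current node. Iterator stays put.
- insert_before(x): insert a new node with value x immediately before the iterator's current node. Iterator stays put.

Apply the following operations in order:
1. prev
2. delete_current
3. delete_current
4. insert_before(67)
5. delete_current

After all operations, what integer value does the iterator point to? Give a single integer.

After 1 (prev): list=[4, 1, 2, 7] cursor@4
After 2 (delete_current): list=[1, 2, 7] cursor@1
After 3 (delete_current): list=[2, 7] cursor@2
After 4 (insert_before(67)): list=[67, 2, 7] cursor@2
After 5 (delete_current): list=[67, 7] cursor@7

Answer: 7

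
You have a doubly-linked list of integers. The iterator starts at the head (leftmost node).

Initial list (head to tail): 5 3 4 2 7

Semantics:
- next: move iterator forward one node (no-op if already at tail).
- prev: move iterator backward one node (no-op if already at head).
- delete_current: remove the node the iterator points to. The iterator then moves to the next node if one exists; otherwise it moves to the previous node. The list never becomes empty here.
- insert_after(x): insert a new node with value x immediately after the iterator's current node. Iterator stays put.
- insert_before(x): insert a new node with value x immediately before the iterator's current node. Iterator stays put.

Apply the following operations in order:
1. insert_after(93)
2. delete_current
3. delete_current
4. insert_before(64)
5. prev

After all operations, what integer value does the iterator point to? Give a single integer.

Answer: 64

Derivation:
After 1 (insert_after(93)): list=[5, 93, 3, 4, 2, 7] cursor@5
After 2 (delete_current): list=[93, 3, 4, 2, 7] cursor@93
After 3 (delete_current): list=[3, 4, 2, 7] cursor@3
After 4 (insert_before(64)): list=[64, 3, 4, 2, 7] cursor@3
After 5 (prev): list=[64, 3, 4, 2, 7] cursor@64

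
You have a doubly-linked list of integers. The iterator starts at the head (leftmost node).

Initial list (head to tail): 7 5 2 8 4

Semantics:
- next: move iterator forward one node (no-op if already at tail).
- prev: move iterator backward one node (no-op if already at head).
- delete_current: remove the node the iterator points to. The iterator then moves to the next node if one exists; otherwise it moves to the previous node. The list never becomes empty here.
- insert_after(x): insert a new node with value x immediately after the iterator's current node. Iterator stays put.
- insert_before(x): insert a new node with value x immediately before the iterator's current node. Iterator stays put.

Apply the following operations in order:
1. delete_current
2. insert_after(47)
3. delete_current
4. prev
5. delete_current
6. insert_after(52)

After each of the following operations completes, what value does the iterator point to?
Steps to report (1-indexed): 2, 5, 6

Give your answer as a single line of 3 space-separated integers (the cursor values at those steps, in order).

Answer: 5 2 2

Derivation:
After 1 (delete_current): list=[5, 2, 8, 4] cursor@5
After 2 (insert_after(47)): list=[5, 47, 2, 8, 4] cursor@5
After 3 (delete_current): list=[47, 2, 8, 4] cursor@47
After 4 (prev): list=[47, 2, 8, 4] cursor@47
After 5 (delete_current): list=[2, 8, 4] cursor@2
After 6 (insert_after(52)): list=[2, 52, 8, 4] cursor@2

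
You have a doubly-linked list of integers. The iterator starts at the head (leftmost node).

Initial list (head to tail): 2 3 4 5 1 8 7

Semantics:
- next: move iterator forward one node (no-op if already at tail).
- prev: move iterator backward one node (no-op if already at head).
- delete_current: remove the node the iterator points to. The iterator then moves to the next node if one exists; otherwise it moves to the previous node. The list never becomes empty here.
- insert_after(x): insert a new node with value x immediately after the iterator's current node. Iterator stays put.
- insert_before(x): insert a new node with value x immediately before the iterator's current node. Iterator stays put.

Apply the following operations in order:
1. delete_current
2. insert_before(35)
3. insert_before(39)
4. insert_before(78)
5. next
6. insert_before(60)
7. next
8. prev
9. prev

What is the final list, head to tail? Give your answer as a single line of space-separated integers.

Answer: 35 39 78 3 60 4 5 1 8 7

Derivation:
After 1 (delete_current): list=[3, 4, 5, 1, 8, 7] cursor@3
After 2 (insert_before(35)): list=[35, 3, 4, 5, 1, 8, 7] cursor@3
After 3 (insert_before(39)): list=[35, 39, 3, 4, 5, 1, 8, 7] cursor@3
After 4 (insert_before(78)): list=[35, 39, 78, 3, 4, 5, 1, 8, 7] cursor@3
After 5 (next): list=[35, 39, 78, 3, 4, 5, 1, 8, 7] cursor@4
After 6 (insert_before(60)): list=[35, 39, 78, 3, 60, 4, 5, 1, 8, 7] cursor@4
After 7 (next): list=[35, 39, 78, 3, 60, 4, 5, 1, 8, 7] cursor@5
After 8 (prev): list=[35, 39, 78, 3, 60, 4, 5, 1, 8, 7] cursor@4
After 9 (prev): list=[35, 39, 78, 3, 60, 4, 5, 1, 8, 7] cursor@60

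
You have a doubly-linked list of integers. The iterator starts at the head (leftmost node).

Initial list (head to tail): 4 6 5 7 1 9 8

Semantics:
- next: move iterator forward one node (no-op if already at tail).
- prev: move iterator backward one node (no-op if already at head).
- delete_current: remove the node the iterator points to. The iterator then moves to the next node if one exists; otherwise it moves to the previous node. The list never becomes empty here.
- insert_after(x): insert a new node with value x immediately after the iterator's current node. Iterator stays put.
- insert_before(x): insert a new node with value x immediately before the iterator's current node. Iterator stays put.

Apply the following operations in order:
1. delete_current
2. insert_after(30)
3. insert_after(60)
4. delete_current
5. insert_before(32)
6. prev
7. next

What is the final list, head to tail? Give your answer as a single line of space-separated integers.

After 1 (delete_current): list=[6, 5, 7, 1, 9, 8] cursor@6
After 2 (insert_after(30)): list=[6, 30, 5, 7, 1, 9, 8] cursor@6
After 3 (insert_after(60)): list=[6, 60, 30, 5, 7, 1, 9, 8] cursor@6
After 4 (delete_current): list=[60, 30, 5, 7, 1, 9, 8] cursor@60
After 5 (insert_before(32)): list=[32, 60, 30, 5, 7, 1, 9, 8] cursor@60
After 6 (prev): list=[32, 60, 30, 5, 7, 1, 9, 8] cursor@32
After 7 (next): list=[32, 60, 30, 5, 7, 1, 9, 8] cursor@60

Answer: 32 60 30 5 7 1 9 8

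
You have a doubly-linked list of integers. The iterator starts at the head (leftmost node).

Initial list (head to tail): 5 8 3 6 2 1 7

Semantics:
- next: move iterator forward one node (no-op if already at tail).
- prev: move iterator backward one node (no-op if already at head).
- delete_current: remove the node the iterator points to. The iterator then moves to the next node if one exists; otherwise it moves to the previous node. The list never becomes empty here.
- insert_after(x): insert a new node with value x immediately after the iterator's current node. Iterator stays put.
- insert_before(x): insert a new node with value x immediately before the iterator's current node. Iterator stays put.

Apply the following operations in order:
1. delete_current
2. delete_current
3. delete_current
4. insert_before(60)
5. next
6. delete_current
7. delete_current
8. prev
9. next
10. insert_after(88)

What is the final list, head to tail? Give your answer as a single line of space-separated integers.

After 1 (delete_current): list=[8, 3, 6, 2, 1, 7] cursor@8
After 2 (delete_current): list=[3, 6, 2, 1, 7] cursor@3
After 3 (delete_current): list=[6, 2, 1, 7] cursor@6
After 4 (insert_before(60)): list=[60, 6, 2, 1, 7] cursor@6
After 5 (next): list=[60, 6, 2, 1, 7] cursor@2
After 6 (delete_current): list=[60, 6, 1, 7] cursor@1
After 7 (delete_current): list=[60, 6, 7] cursor@7
After 8 (prev): list=[60, 6, 7] cursor@6
After 9 (next): list=[60, 6, 7] cursor@7
After 10 (insert_after(88)): list=[60, 6, 7, 88] cursor@7

Answer: 60 6 7 88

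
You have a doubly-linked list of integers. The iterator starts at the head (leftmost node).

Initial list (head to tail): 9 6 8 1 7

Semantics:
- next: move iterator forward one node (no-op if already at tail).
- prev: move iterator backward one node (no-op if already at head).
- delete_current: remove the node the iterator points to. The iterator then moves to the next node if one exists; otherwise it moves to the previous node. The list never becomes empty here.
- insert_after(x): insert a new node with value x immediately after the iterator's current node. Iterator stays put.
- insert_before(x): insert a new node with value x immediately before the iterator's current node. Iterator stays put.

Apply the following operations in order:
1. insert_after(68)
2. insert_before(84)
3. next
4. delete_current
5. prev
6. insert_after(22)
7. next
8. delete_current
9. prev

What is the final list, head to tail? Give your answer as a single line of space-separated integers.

Answer: 84 9 6 8 1 7

Derivation:
After 1 (insert_after(68)): list=[9, 68, 6, 8, 1, 7] cursor@9
After 2 (insert_before(84)): list=[84, 9, 68, 6, 8, 1, 7] cursor@9
After 3 (next): list=[84, 9, 68, 6, 8, 1, 7] cursor@68
After 4 (delete_current): list=[84, 9, 6, 8, 1, 7] cursor@6
After 5 (prev): list=[84, 9, 6, 8, 1, 7] cursor@9
After 6 (insert_after(22)): list=[84, 9, 22, 6, 8, 1, 7] cursor@9
After 7 (next): list=[84, 9, 22, 6, 8, 1, 7] cursor@22
After 8 (delete_current): list=[84, 9, 6, 8, 1, 7] cursor@6
After 9 (prev): list=[84, 9, 6, 8, 1, 7] cursor@9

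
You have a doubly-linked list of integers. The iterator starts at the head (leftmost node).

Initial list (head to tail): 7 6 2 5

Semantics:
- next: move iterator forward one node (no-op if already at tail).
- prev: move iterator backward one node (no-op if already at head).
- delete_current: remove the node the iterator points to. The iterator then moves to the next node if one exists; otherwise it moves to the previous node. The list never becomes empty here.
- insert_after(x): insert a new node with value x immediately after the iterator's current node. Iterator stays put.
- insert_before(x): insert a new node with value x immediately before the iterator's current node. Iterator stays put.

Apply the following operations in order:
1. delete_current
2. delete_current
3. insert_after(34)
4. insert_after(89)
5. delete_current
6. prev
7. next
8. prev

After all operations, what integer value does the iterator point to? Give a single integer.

After 1 (delete_current): list=[6, 2, 5] cursor@6
After 2 (delete_current): list=[2, 5] cursor@2
After 3 (insert_after(34)): list=[2, 34, 5] cursor@2
After 4 (insert_after(89)): list=[2, 89, 34, 5] cursor@2
After 5 (delete_current): list=[89, 34, 5] cursor@89
After 6 (prev): list=[89, 34, 5] cursor@89
After 7 (next): list=[89, 34, 5] cursor@34
After 8 (prev): list=[89, 34, 5] cursor@89

Answer: 89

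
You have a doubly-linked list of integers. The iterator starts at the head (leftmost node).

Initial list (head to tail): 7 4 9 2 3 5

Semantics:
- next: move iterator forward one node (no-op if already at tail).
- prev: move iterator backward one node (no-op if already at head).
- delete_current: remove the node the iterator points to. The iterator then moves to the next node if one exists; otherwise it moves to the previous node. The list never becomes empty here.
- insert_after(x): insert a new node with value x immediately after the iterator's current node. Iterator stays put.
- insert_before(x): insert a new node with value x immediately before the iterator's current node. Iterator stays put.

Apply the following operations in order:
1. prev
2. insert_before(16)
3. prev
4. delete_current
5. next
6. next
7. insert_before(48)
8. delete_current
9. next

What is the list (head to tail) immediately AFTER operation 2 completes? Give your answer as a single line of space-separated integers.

After 1 (prev): list=[7, 4, 9, 2, 3, 5] cursor@7
After 2 (insert_before(16)): list=[16, 7, 4, 9, 2, 3, 5] cursor@7

Answer: 16 7 4 9 2 3 5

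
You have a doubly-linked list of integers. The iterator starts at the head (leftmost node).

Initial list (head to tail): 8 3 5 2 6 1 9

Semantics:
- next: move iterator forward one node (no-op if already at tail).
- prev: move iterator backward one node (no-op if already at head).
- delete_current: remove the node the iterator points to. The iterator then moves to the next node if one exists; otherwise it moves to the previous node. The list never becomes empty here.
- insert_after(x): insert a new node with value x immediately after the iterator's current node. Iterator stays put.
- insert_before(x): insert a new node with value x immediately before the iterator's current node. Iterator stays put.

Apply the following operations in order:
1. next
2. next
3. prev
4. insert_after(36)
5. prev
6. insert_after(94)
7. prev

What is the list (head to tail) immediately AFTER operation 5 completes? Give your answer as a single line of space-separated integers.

After 1 (next): list=[8, 3, 5, 2, 6, 1, 9] cursor@3
After 2 (next): list=[8, 3, 5, 2, 6, 1, 9] cursor@5
After 3 (prev): list=[8, 3, 5, 2, 6, 1, 9] cursor@3
After 4 (insert_after(36)): list=[8, 3, 36, 5, 2, 6, 1, 9] cursor@3
After 5 (prev): list=[8, 3, 36, 5, 2, 6, 1, 9] cursor@8

Answer: 8 3 36 5 2 6 1 9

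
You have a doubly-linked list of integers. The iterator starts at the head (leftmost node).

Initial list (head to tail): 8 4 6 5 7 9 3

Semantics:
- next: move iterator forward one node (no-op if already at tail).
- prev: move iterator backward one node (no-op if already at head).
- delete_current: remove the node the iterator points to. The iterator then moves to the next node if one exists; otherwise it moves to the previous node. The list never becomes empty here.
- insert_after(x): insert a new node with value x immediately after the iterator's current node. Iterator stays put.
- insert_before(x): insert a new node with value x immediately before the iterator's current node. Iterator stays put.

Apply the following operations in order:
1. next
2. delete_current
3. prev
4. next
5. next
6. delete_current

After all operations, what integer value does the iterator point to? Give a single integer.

Answer: 7

Derivation:
After 1 (next): list=[8, 4, 6, 5, 7, 9, 3] cursor@4
After 2 (delete_current): list=[8, 6, 5, 7, 9, 3] cursor@6
After 3 (prev): list=[8, 6, 5, 7, 9, 3] cursor@8
After 4 (next): list=[8, 6, 5, 7, 9, 3] cursor@6
After 5 (next): list=[8, 6, 5, 7, 9, 3] cursor@5
After 6 (delete_current): list=[8, 6, 7, 9, 3] cursor@7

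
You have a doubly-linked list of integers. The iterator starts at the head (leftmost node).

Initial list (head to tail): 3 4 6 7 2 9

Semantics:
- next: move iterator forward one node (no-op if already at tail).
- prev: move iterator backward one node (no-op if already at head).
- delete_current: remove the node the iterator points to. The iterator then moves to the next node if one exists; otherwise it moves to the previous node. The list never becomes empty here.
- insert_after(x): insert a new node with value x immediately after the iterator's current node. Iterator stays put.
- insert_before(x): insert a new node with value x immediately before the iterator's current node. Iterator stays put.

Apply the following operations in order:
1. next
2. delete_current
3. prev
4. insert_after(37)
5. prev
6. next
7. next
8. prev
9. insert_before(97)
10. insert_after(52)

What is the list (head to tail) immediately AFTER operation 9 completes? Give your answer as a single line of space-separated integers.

After 1 (next): list=[3, 4, 6, 7, 2, 9] cursor@4
After 2 (delete_current): list=[3, 6, 7, 2, 9] cursor@6
After 3 (prev): list=[3, 6, 7, 2, 9] cursor@3
After 4 (insert_after(37)): list=[3, 37, 6, 7, 2, 9] cursor@3
After 5 (prev): list=[3, 37, 6, 7, 2, 9] cursor@3
After 6 (next): list=[3, 37, 6, 7, 2, 9] cursor@37
After 7 (next): list=[3, 37, 6, 7, 2, 9] cursor@6
After 8 (prev): list=[3, 37, 6, 7, 2, 9] cursor@37
After 9 (insert_before(97)): list=[3, 97, 37, 6, 7, 2, 9] cursor@37

Answer: 3 97 37 6 7 2 9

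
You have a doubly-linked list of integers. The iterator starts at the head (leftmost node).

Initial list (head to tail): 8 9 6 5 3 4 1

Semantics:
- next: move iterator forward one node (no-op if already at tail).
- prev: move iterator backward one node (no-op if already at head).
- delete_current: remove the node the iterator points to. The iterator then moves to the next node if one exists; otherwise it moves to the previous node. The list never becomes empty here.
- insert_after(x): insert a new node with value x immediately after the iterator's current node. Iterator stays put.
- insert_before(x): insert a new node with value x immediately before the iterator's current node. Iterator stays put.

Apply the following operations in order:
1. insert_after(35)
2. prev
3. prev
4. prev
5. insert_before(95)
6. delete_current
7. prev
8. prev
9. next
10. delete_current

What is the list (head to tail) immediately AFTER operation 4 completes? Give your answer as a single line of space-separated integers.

After 1 (insert_after(35)): list=[8, 35, 9, 6, 5, 3, 4, 1] cursor@8
After 2 (prev): list=[8, 35, 9, 6, 5, 3, 4, 1] cursor@8
After 3 (prev): list=[8, 35, 9, 6, 5, 3, 4, 1] cursor@8
After 4 (prev): list=[8, 35, 9, 6, 5, 3, 4, 1] cursor@8

Answer: 8 35 9 6 5 3 4 1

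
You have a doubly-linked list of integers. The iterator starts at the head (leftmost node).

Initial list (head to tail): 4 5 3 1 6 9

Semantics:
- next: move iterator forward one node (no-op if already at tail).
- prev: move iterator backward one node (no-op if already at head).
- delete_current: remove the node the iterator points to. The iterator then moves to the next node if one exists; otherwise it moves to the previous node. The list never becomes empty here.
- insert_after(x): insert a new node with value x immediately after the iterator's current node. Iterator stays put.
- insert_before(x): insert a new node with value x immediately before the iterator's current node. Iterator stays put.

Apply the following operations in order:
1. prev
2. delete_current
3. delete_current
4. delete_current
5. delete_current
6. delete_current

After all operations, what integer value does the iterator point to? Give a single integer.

Answer: 9

Derivation:
After 1 (prev): list=[4, 5, 3, 1, 6, 9] cursor@4
After 2 (delete_current): list=[5, 3, 1, 6, 9] cursor@5
After 3 (delete_current): list=[3, 1, 6, 9] cursor@3
After 4 (delete_current): list=[1, 6, 9] cursor@1
After 5 (delete_current): list=[6, 9] cursor@6
After 6 (delete_current): list=[9] cursor@9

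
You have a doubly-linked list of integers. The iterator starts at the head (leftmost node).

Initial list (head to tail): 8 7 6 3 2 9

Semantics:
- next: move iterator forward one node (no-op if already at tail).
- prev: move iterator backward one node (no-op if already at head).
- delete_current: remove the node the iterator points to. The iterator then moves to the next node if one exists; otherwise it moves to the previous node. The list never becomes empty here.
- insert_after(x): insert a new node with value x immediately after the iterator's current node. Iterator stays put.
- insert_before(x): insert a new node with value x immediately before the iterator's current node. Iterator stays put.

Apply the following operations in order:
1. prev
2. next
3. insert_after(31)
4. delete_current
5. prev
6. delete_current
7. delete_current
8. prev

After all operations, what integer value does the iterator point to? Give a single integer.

Answer: 6

Derivation:
After 1 (prev): list=[8, 7, 6, 3, 2, 9] cursor@8
After 2 (next): list=[8, 7, 6, 3, 2, 9] cursor@7
After 3 (insert_after(31)): list=[8, 7, 31, 6, 3, 2, 9] cursor@7
After 4 (delete_current): list=[8, 31, 6, 3, 2, 9] cursor@31
After 5 (prev): list=[8, 31, 6, 3, 2, 9] cursor@8
After 6 (delete_current): list=[31, 6, 3, 2, 9] cursor@31
After 7 (delete_current): list=[6, 3, 2, 9] cursor@6
After 8 (prev): list=[6, 3, 2, 9] cursor@6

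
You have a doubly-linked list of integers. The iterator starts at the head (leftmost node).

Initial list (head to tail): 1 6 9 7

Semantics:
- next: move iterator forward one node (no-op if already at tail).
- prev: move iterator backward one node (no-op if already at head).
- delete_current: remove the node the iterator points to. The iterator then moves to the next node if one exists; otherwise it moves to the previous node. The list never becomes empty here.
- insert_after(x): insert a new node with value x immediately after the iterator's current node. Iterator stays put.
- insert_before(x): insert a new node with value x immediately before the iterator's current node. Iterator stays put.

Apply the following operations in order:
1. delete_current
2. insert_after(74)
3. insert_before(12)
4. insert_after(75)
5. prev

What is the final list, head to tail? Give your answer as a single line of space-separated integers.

Answer: 12 6 75 74 9 7

Derivation:
After 1 (delete_current): list=[6, 9, 7] cursor@6
After 2 (insert_after(74)): list=[6, 74, 9, 7] cursor@6
After 3 (insert_before(12)): list=[12, 6, 74, 9, 7] cursor@6
After 4 (insert_after(75)): list=[12, 6, 75, 74, 9, 7] cursor@6
After 5 (prev): list=[12, 6, 75, 74, 9, 7] cursor@12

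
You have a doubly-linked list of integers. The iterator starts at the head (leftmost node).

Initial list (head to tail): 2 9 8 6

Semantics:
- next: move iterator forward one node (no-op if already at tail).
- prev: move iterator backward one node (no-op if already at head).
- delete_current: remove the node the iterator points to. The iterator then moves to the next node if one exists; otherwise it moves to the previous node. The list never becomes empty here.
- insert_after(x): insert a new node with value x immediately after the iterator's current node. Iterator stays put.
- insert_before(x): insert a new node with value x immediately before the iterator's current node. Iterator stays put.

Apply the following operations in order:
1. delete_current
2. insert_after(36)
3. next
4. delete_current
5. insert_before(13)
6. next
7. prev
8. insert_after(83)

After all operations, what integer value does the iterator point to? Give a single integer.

After 1 (delete_current): list=[9, 8, 6] cursor@9
After 2 (insert_after(36)): list=[9, 36, 8, 6] cursor@9
After 3 (next): list=[9, 36, 8, 6] cursor@36
After 4 (delete_current): list=[9, 8, 6] cursor@8
After 5 (insert_before(13)): list=[9, 13, 8, 6] cursor@8
After 6 (next): list=[9, 13, 8, 6] cursor@6
After 7 (prev): list=[9, 13, 8, 6] cursor@8
After 8 (insert_after(83)): list=[9, 13, 8, 83, 6] cursor@8

Answer: 8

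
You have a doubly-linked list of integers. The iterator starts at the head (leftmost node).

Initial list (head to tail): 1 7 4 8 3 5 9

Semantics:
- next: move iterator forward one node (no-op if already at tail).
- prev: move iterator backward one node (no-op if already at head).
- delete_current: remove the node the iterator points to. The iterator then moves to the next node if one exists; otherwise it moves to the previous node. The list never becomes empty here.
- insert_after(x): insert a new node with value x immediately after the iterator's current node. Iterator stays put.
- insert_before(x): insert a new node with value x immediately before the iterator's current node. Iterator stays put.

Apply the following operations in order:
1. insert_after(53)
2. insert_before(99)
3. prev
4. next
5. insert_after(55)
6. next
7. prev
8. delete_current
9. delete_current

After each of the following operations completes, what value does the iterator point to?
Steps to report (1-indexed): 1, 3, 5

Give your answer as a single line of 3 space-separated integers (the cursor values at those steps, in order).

Answer: 1 99 1

Derivation:
After 1 (insert_after(53)): list=[1, 53, 7, 4, 8, 3, 5, 9] cursor@1
After 2 (insert_before(99)): list=[99, 1, 53, 7, 4, 8, 3, 5, 9] cursor@1
After 3 (prev): list=[99, 1, 53, 7, 4, 8, 3, 5, 9] cursor@99
After 4 (next): list=[99, 1, 53, 7, 4, 8, 3, 5, 9] cursor@1
After 5 (insert_after(55)): list=[99, 1, 55, 53, 7, 4, 8, 3, 5, 9] cursor@1
After 6 (next): list=[99, 1, 55, 53, 7, 4, 8, 3, 5, 9] cursor@55
After 7 (prev): list=[99, 1, 55, 53, 7, 4, 8, 3, 5, 9] cursor@1
After 8 (delete_current): list=[99, 55, 53, 7, 4, 8, 3, 5, 9] cursor@55
After 9 (delete_current): list=[99, 53, 7, 4, 8, 3, 5, 9] cursor@53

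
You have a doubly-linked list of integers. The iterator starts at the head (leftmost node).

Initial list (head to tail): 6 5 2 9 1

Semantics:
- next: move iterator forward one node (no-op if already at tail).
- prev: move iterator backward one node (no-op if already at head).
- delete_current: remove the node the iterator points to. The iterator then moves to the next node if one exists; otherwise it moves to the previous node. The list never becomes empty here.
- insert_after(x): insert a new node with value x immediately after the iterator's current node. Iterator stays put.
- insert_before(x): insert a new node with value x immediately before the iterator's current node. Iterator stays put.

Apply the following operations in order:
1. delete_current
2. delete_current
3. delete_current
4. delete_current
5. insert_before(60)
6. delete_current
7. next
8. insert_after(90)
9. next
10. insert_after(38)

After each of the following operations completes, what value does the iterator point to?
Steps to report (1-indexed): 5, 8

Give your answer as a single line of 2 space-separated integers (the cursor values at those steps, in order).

After 1 (delete_current): list=[5, 2, 9, 1] cursor@5
After 2 (delete_current): list=[2, 9, 1] cursor@2
After 3 (delete_current): list=[9, 1] cursor@9
After 4 (delete_current): list=[1] cursor@1
After 5 (insert_before(60)): list=[60, 1] cursor@1
After 6 (delete_current): list=[60] cursor@60
After 7 (next): list=[60] cursor@60
After 8 (insert_after(90)): list=[60, 90] cursor@60
After 9 (next): list=[60, 90] cursor@90
After 10 (insert_after(38)): list=[60, 90, 38] cursor@90

Answer: 1 60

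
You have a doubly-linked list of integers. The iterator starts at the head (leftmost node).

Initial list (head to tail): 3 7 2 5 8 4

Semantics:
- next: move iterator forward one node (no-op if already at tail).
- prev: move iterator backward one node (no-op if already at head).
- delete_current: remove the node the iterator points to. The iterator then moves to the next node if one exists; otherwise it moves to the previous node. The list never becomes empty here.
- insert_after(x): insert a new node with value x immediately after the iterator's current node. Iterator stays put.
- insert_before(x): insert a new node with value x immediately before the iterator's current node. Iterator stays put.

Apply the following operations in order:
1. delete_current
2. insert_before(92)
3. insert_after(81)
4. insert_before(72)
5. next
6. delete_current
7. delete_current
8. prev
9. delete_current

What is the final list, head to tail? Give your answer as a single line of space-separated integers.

After 1 (delete_current): list=[7, 2, 5, 8, 4] cursor@7
After 2 (insert_before(92)): list=[92, 7, 2, 5, 8, 4] cursor@7
After 3 (insert_after(81)): list=[92, 7, 81, 2, 5, 8, 4] cursor@7
After 4 (insert_before(72)): list=[92, 72, 7, 81, 2, 5, 8, 4] cursor@7
After 5 (next): list=[92, 72, 7, 81, 2, 5, 8, 4] cursor@81
After 6 (delete_current): list=[92, 72, 7, 2, 5, 8, 4] cursor@2
After 7 (delete_current): list=[92, 72, 7, 5, 8, 4] cursor@5
After 8 (prev): list=[92, 72, 7, 5, 8, 4] cursor@7
After 9 (delete_current): list=[92, 72, 5, 8, 4] cursor@5

Answer: 92 72 5 8 4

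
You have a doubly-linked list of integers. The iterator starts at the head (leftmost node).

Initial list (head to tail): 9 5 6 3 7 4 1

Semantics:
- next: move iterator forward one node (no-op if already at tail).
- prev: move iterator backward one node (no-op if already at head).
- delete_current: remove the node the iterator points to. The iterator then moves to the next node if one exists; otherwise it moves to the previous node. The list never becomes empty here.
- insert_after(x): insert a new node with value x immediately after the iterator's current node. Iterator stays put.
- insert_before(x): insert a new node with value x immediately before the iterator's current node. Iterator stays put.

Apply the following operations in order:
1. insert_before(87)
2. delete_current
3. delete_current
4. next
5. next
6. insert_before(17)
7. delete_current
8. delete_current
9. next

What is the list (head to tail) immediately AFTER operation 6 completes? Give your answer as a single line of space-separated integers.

After 1 (insert_before(87)): list=[87, 9, 5, 6, 3, 7, 4, 1] cursor@9
After 2 (delete_current): list=[87, 5, 6, 3, 7, 4, 1] cursor@5
After 3 (delete_current): list=[87, 6, 3, 7, 4, 1] cursor@6
After 4 (next): list=[87, 6, 3, 7, 4, 1] cursor@3
After 5 (next): list=[87, 6, 3, 7, 4, 1] cursor@7
After 6 (insert_before(17)): list=[87, 6, 3, 17, 7, 4, 1] cursor@7

Answer: 87 6 3 17 7 4 1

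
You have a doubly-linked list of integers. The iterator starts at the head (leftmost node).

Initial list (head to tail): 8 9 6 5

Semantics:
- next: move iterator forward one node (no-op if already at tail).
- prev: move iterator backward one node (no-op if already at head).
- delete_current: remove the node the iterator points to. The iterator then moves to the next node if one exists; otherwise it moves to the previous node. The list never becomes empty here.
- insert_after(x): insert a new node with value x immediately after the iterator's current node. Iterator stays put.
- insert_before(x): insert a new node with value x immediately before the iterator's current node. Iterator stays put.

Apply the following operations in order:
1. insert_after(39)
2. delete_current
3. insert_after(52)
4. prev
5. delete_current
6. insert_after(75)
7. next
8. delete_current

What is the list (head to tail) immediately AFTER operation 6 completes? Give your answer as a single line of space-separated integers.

Answer: 52 75 9 6 5

Derivation:
After 1 (insert_after(39)): list=[8, 39, 9, 6, 5] cursor@8
After 2 (delete_current): list=[39, 9, 6, 5] cursor@39
After 3 (insert_after(52)): list=[39, 52, 9, 6, 5] cursor@39
After 4 (prev): list=[39, 52, 9, 6, 5] cursor@39
After 5 (delete_current): list=[52, 9, 6, 5] cursor@52
After 6 (insert_after(75)): list=[52, 75, 9, 6, 5] cursor@52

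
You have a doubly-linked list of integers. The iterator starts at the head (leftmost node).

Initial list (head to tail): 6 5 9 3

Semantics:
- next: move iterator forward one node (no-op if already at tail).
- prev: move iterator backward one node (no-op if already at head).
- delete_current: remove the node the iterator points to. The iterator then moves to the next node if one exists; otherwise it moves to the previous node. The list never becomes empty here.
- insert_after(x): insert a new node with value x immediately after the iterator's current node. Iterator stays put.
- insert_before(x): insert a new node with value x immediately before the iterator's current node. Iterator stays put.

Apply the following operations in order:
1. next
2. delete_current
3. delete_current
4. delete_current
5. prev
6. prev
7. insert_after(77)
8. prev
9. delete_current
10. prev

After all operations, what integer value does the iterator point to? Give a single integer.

After 1 (next): list=[6, 5, 9, 3] cursor@5
After 2 (delete_current): list=[6, 9, 3] cursor@9
After 3 (delete_current): list=[6, 3] cursor@3
After 4 (delete_current): list=[6] cursor@6
After 5 (prev): list=[6] cursor@6
After 6 (prev): list=[6] cursor@6
After 7 (insert_after(77)): list=[6, 77] cursor@6
After 8 (prev): list=[6, 77] cursor@6
After 9 (delete_current): list=[77] cursor@77
After 10 (prev): list=[77] cursor@77

Answer: 77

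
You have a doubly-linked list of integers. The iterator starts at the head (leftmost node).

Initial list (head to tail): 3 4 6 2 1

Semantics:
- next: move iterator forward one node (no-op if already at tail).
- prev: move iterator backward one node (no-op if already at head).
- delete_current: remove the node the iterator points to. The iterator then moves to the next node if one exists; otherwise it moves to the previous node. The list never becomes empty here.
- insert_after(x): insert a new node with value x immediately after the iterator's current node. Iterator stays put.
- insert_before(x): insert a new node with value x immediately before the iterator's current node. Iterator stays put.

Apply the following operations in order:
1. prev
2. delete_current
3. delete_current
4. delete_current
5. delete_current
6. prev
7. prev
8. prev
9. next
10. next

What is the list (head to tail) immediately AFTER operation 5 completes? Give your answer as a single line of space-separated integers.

After 1 (prev): list=[3, 4, 6, 2, 1] cursor@3
After 2 (delete_current): list=[4, 6, 2, 1] cursor@4
After 3 (delete_current): list=[6, 2, 1] cursor@6
After 4 (delete_current): list=[2, 1] cursor@2
After 5 (delete_current): list=[1] cursor@1

Answer: 1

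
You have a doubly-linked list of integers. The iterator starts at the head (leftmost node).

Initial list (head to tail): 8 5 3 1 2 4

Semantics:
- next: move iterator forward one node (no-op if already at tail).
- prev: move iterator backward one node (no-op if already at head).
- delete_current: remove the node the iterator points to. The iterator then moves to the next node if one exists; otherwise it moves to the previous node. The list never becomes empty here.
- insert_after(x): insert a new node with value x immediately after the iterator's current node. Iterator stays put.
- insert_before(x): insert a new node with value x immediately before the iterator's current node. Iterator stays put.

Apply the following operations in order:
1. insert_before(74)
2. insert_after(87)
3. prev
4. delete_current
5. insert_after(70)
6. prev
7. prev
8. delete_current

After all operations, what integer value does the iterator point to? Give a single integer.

After 1 (insert_before(74)): list=[74, 8, 5, 3, 1, 2, 4] cursor@8
After 2 (insert_after(87)): list=[74, 8, 87, 5, 3, 1, 2, 4] cursor@8
After 3 (prev): list=[74, 8, 87, 5, 3, 1, 2, 4] cursor@74
After 4 (delete_current): list=[8, 87, 5, 3, 1, 2, 4] cursor@8
After 5 (insert_after(70)): list=[8, 70, 87, 5, 3, 1, 2, 4] cursor@8
After 6 (prev): list=[8, 70, 87, 5, 3, 1, 2, 4] cursor@8
After 7 (prev): list=[8, 70, 87, 5, 3, 1, 2, 4] cursor@8
After 8 (delete_current): list=[70, 87, 5, 3, 1, 2, 4] cursor@70

Answer: 70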